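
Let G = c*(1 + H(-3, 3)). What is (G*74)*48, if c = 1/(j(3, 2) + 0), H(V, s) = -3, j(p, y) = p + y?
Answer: -7104/5 ≈ -1420.8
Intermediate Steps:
c = ⅕ (c = 1/((3 + 2) + 0) = 1/(5 + 0) = 1/5 = ⅕ ≈ 0.20000)
G = -⅖ (G = (1 - 3)/5 = (⅕)*(-2) = -⅖ ≈ -0.40000)
(G*74)*48 = -⅖*74*48 = -148/5*48 = -7104/5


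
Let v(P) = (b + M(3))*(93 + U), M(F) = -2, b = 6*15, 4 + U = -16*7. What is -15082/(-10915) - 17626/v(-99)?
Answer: 111456879/11045980 ≈ 10.090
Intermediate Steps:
U = -116 (U = -4 - 16*7 = -4 - 112 = -116)
b = 90
v(P) = -2024 (v(P) = (90 - 2)*(93 - 116) = 88*(-23) = -2024)
-15082/(-10915) - 17626/v(-99) = -15082/(-10915) - 17626/(-2024) = -15082*(-1/10915) - 17626*(-1/2024) = 15082/10915 + 8813/1012 = 111456879/11045980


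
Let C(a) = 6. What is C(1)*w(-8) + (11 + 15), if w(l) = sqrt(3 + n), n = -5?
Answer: 26 + 6*I*sqrt(2) ≈ 26.0 + 8.4853*I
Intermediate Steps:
w(l) = I*sqrt(2) (w(l) = sqrt(3 - 5) = sqrt(-2) = I*sqrt(2))
C(1)*w(-8) + (11 + 15) = 6*(I*sqrt(2)) + (11 + 15) = 6*I*sqrt(2) + 26 = 26 + 6*I*sqrt(2)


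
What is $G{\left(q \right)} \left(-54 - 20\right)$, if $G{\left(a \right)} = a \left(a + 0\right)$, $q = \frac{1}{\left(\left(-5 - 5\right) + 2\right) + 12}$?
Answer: $- \frac{37}{8} \approx -4.625$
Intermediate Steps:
$q = \frac{1}{4}$ ($q = \frac{1}{\left(-10 + 2\right) + 12} = \frac{1}{-8 + 12} = \frac{1}{4} \approx 0.25$)
$G{\left(a \right)} = a^{2}$ ($G{\left(a \right)} = a a = a^{2}$)
$G{\left(q \right)} \left(-54 - 20\right) = \frac{-54 - 20}{16} = \frac{1}{16} \left(-74\right) = - \frac{37}{8}$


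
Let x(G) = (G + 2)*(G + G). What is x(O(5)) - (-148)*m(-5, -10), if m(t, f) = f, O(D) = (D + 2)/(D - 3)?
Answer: -2883/2 ≈ -1441.5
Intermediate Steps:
O(D) = (2 + D)/(-3 + D)
x(G) = 2*G*(2 + G) (x(G) = (2 + G)*(2*G) = 2*G*(2 + G))
x(O(5)) - (-148)*m(-5, -10) = 2*((2 + 5)/(-3 + 5))*(2 + (2 + 5)/(-3 + 5)) - (-148)*(-10) = 2*(7/2)*(2 + 7/2) - 148*10 = 2*((½)*7)*(2 + (½)*7) - 1480 = 2*(7/2)*(2 + 7/2) - 1480 = 2*(7/2)*(11/2) - 1480 = 77/2 - 1480 = -2883/2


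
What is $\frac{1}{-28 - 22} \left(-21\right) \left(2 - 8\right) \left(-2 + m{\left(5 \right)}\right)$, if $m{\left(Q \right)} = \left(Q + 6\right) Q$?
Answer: $- \frac{3339}{25} \approx -133.56$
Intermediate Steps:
$m{\left(Q \right)} = Q \left(6 + Q\right)$ ($m{\left(Q \right)} = \left(6 + Q\right) Q = Q \left(6 + Q\right)$)
$\frac{1}{-28 - 22} \left(-21\right) \left(2 - 8\right) \left(-2 + m{\left(5 \right)}\right) = \frac{1}{-28 - 22} \left(-21\right) \left(2 - 8\right) \left(-2 + 5 \left(6 + 5\right)\right) = \frac{1}{-50} \left(-21\right) \left(- 6 \left(-2 + 5 \cdot 11\right)\right) = \left(- \frac{1}{50}\right) \left(-21\right) \left(- 6 \left(-2 + 55\right)\right) = \frac{21 \left(\left(-6\right) 53\right)}{50} = \frac{21}{50} \left(-318\right) = - \frac{3339}{25}$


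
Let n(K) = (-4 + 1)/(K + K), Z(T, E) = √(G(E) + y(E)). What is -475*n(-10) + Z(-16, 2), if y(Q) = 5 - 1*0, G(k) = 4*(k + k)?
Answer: -285/4 + √21 ≈ -66.667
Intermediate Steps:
G(k) = 8*k (G(k) = 4*(2*k) = 8*k)
y(Q) = 5 (y(Q) = 5 + 0 = 5)
Z(T, E) = √(5 + 8*E) (Z(T, E) = √(8*E + 5) = √(5 + 8*E))
n(K) = -3/(2*K) (n(K) = -3*1/(2*K) = -3/(2*K))
-475*n(-10) + Z(-16, 2) = -(-1425)/(2*(-10)) + √(5 + 8*2) = -(-1425)*(-1)/(2*10) + √(5 + 16) = -475*3/20 + √21 = -285/4 + √21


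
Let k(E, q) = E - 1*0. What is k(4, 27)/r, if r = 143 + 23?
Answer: 2/83 ≈ 0.024096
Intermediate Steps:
r = 166
k(E, q) = E (k(E, q) = E + 0 = E)
k(4, 27)/r = 4/166 = 4*(1/166) = 2/83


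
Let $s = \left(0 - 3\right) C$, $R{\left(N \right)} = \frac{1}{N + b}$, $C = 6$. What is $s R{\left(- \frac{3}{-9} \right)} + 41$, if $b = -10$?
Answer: $\frac{1243}{29} \approx 42.862$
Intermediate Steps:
$R{\left(N \right)} = \frac{1}{-10 + N}$ ($R{\left(N \right)} = \frac{1}{N - 10} = \frac{1}{-10 + N}$)
$s = -18$ ($s = \left(0 - 3\right) 6 = \left(-3\right) 6 = -18$)
$s R{\left(- \frac{3}{-9} \right)} + 41 = - \frac{18}{-10 - \frac{3}{-9}} + 41 = - \frac{18}{-10 - - \frac{1}{3}} + 41 = - \frac{18}{-10 + \frac{1}{3}} + 41 = - \frac{18}{- \frac{29}{3}} + 41 = \left(-18\right) \left(- \frac{3}{29}\right) + 41 = \frac{54}{29} + 41 = \frac{1243}{29}$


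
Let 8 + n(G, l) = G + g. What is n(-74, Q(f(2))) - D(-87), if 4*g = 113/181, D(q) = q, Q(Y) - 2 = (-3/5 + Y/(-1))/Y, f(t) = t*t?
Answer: 3733/724 ≈ 5.1561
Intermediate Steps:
f(t) = t²
Q(Y) = 2 + (-⅗ - Y)/Y (Q(Y) = 2 + (-3/5 + Y/(-1))/Y = 2 + (-3*⅕ + Y*(-1))/Y = 2 + (-⅗ - Y)/Y)
g = 113/724 (g = (113/181)/4 = (113*(1/181))/4 = (¼)*(113/181) = 113/724 ≈ 0.15608)
n(G, l) = -5679/724 + G (n(G, l) = -8 + (G + 113/724) = -8 + (113/724 + G) = -5679/724 + G)
n(-74, Q(f(2))) - D(-87) = (-5679/724 - 74) - 1*(-87) = -59255/724 + 87 = 3733/724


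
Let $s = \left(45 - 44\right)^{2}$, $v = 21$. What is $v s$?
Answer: $21$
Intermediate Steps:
$s = 1$ ($s = \left(45 - 44\right)^{2} = 1^{2} = 1$)
$v s = 21 \cdot 1 = 21$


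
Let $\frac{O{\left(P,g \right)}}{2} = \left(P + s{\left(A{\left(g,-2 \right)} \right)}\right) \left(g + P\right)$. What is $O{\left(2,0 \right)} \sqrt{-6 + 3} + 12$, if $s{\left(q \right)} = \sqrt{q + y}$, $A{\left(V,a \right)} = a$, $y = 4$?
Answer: $12 + 4 i \sqrt{3} \left(2 + \sqrt{2}\right) \approx 12.0 + 23.654 i$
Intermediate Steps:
$s{\left(q \right)} = \sqrt{4 + q}$ ($s{\left(q \right)} = \sqrt{q + 4} = \sqrt{4 + q}$)
$O{\left(P,g \right)} = 2 \left(P + g\right) \left(P + \sqrt{2}\right)$ ($O{\left(P,g \right)} = 2 \left(P + \sqrt{4 - 2}\right) \left(g + P\right) = 2 \left(P + \sqrt{2}\right) \left(P + g\right) = 2 \left(P + g\right) \left(P + \sqrt{2}\right)$)
$O{\left(2,0 \right)} \sqrt{-6 + 3} + 12 = \left(2 \cdot 2^{2} + 2 \cdot 2 \cdot 0 + 2 \cdot 2 \sqrt{2} + 2 \cdot 0 \sqrt{2}\right) \sqrt{-6 + 3} + 12 = \left(2 \cdot 4 + 0 + 4 \sqrt{2} + 0\right) \sqrt{-3} + 12 = \left(8 + 0 + 4 \sqrt{2} + 0\right) i \sqrt{3} + 12 = \left(8 + 4 \sqrt{2}\right) i \sqrt{3} + 12 = i \sqrt{3} \left(8 + 4 \sqrt{2}\right) + 12 = 12 + i \sqrt{3} \left(8 + 4 \sqrt{2}\right)$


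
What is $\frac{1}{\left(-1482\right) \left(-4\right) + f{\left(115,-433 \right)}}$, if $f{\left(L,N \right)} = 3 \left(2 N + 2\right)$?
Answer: $\frac{1}{3336} \approx 0.00029976$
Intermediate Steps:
$f{\left(L,N \right)} = 6 + 6 N$ ($f{\left(L,N \right)} = 3 \left(2 + 2 N\right) = 6 + 6 N$)
$\frac{1}{\left(-1482\right) \left(-4\right) + f{\left(115,-433 \right)}} = \frac{1}{\left(-1482\right) \left(-4\right) + \left(6 + 6 \left(-433\right)\right)} = \frac{1}{5928 + \left(6 - 2598\right)} = \frac{1}{5928 - 2592} = \frac{1}{3336}$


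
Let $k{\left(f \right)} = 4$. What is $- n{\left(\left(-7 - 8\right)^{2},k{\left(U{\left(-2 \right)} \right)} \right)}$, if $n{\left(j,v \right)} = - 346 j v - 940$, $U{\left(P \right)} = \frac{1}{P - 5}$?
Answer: $312340$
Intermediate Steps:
$U{\left(P \right)} = \frac{1}{-5 + P}$
$n{\left(j,v \right)} = -940 - 346 j v$ ($n{\left(j,v \right)} = - 346 j v - 940 = -940 - 346 j v$)
$- n{\left(\left(-7 - 8\right)^{2},k{\left(U{\left(-2 \right)} \right)} \right)} = - (-940 - 346 \left(-7 - 8\right)^{2} \cdot 4) = - (-940 - 346 \left(-15\right)^{2} \cdot 4) = - (-940 - 77850 \cdot 4) = - (-940 - 311400) = \left(-1\right) \left(-312340\right) = 312340$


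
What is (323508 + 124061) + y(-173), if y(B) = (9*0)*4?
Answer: 447569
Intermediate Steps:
y(B) = 0 (y(B) = 0*4 = 0)
(323508 + 124061) + y(-173) = (323508 + 124061) + 0 = 447569 + 0 = 447569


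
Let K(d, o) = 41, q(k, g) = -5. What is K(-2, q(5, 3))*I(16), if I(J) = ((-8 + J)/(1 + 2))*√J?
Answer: 1312/3 ≈ 437.33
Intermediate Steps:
I(J) = √J*(-8/3 + J/3) (I(J) = ((-8 + J)/3)*√J = ((-8 + J)*(⅓))*√J = (-8/3 + J/3)*√J = √J*(-8/3 + J/3))
K(-2, q(5, 3))*I(16) = 41*(√16*(-8 + 16)/3) = 41*((⅓)*4*8) = 41*(32/3) = 1312/3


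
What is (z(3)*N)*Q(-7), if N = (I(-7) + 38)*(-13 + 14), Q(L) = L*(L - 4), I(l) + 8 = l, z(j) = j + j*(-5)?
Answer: -21252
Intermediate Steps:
z(j) = -4*j (z(j) = j - 5*j = -4*j)
I(l) = -8 + l
Q(L) = L*(-4 + L)
N = 23 (N = ((-8 - 7) + 38)*(-13 + 14) = (-15 + 38)*1 = 23*1 = 23)
(z(3)*N)*Q(-7) = (-4*3*23)*(-7*(-4 - 7)) = (-12*23)*(-7*(-11)) = -276*77 = -21252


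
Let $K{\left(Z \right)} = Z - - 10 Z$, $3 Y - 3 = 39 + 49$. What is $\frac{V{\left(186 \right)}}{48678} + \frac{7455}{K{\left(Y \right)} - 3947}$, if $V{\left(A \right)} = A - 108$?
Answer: $- \frac{36261265}{17588984} \approx -2.0616$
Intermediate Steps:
$Y = \frac{91}{3}$ ($Y = 1 + \frac{39 + 49}{3} = 1 + \frac{1}{3} \cdot 88 = 1 + \frac{88}{3} = \frac{91}{3} \approx 30.333$)
$V{\left(A \right)} = -108 + A$ ($V{\left(A \right)} = A - 108 = -108 + A$)
$K{\left(Z \right)} = 11 Z$ ($K{\left(Z \right)} = Z + 10 Z = 11 Z$)
$\frac{V{\left(186 \right)}}{48678} + \frac{7455}{K{\left(Y \right)} - 3947} = \frac{-108 + 186}{48678} + \frac{7455}{11 \cdot \frac{91}{3} - 3947} = 78 \cdot \frac{1}{48678} + \frac{7455}{\frac{1001}{3} - 3947} = \frac{13}{8113} + \frac{7455}{- \frac{10840}{3}} = \frac{13}{8113} + 7455 \left(- \frac{3}{10840}\right) = \frac{13}{8113} - \frac{4473}{2168} = - \frac{36261265}{17588984}$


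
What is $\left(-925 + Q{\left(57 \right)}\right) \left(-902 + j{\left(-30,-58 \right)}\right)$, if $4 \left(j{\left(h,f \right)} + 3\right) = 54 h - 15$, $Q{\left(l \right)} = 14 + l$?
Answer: $\frac{2243885}{2} \approx 1.1219 \cdot 10^{6}$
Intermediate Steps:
$j{\left(h,f \right)} = - \frac{27}{4} + \frac{27 h}{2}$ ($j{\left(h,f \right)} = -3 + \frac{54 h - 15}{4} = -3 + \frac{-15 + 54 h}{4} = -3 + \left(- \frac{15}{4} + \frac{27 h}{2}\right) = - \frac{27}{4} + \frac{27 h}{2}$)
$\left(-925 + Q{\left(57 \right)}\right) \left(-902 + j{\left(-30,-58 \right)}\right) = \left(-925 + \left(14 + 57\right)\right) \left(-902 + \left(- \frac{27}{4} + \frac{27}{2} \left(-30\right)\right)\right) = \left(-925 + 71\right) \left(-902 - \frac{1647}{4}\right) = - 854 \left(-902 - \frac{1647}{4}\right) = \left(-854\right) \left(- \frac{5255}{4}\right) = \frac{2243885}{2}$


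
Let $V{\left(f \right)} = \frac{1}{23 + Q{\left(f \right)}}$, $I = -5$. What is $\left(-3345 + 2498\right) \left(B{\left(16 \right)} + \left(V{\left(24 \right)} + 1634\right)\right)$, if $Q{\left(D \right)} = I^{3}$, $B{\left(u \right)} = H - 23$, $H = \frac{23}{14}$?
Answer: $- \frac{69660910}{51} \approx -1.3659 \cdot 10^{6}$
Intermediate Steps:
$H = \frac{23}{14}$ ($H = 23 \cdot \frac{1}{14} = \frac{23}{14} \approx 1.6429$)
$B{\left(u \right)} = - \frac{299}{14}$ ($B{\left(u \right)} = \frac{23}{14} - 23 = - \frac{299}{14}$)
$Q{\left(D \right)} = -125$ ($Q{\left(D \right)} = \left(-5\right)^{3} = -125$)
$V{\left(f \right)} = - \frac{1}{102}$ ($V{\left(f \right)} = \frac{1}{23 - 125} = \frac{1}{-102} = - \frac{1}{102}$)
$\left(-3345 + 2498\right) \left(B{\left(16 \right)} + \left(V{\left(24 \right)} + 1634\right)\right) = \left(-3345 + 2498\right) \left(- \frac{299}{14} + \left(- \frac{1}{102} + 1634\right)\right) = - 847 \left(- \frac{299}{14} + \frac{166667}{102}\right) = \left(-847\right) \frac{575710}{357} = - \frac{69660910}{51}$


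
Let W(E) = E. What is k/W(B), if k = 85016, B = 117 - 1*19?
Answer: 42508/49 ≈ 867.51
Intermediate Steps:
B = 98 (B = 117 - 19 = 98)
k/W(B) = 85016/98 = 85016*(1/98) = 42508/49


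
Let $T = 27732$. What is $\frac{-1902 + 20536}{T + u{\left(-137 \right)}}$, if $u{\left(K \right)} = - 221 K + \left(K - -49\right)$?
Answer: $\frac{18634}{57921} \approx 0.32171$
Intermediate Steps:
$u{\left(K \right)} = 49 - 220 K$ ($u{\left(K \right)} = - 221 K + \left(K + 49\right) = - 221 K + \left(49 + K\right) = 49 - 220 K$)
$\frac{-1902 + 20536}{T + u{\left(-137 \right)}} = \frac{-1902 + 20536}{27732 + \left(49 - -30140\right)} = \frac{18634}{27732 + \left(49 + 30140\right)} = \frac{18634}{27732 + 30189} = \frac{18634}{57921}$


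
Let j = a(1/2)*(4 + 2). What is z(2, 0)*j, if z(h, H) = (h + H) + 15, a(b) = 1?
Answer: 102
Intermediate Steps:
z(h, H) = 15 + H + h (z(h, H) = (H + h) + 15 = 15 + H + h)
j = 6 (j = 1*(4 + 2) = 1*6 = 6)
z(2, 0)*j = (15 + 0 + 2)*6 = 17*6 = 102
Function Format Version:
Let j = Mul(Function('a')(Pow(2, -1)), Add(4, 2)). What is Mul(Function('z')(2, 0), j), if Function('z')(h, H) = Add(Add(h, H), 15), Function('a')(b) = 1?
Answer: 102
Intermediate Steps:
Function('z')(h, H) = Add(15, H, h) (Function('z')(h, H) = Add(Add(H, h), 15) = Add(15, H, h))
j = 6 (j = Mul(1, Add(4, 2)) = Mul(1, 6) = 6)
Mul(Function('z')(2, 0), j) = Mul(Add(15, 0, 2), 6) = Mul(17, 6) = 102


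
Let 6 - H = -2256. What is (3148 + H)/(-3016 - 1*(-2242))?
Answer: -2705/387 ≈ -6.9897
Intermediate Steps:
H = 2262 (H = 6 - 1*(-2256) = 6 + 2256 = 2262)
(3148 + H)/(-3016 - 1*(-2242)) = (3148 + 2262)/(-3016 - 1*(-2242)) = 5410/(-3016 + 2242) = 5410/(-774) = 5410*(-1/774) = -2705/387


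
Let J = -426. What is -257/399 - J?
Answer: 169717/399 ≈ 425.36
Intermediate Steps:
-257/399 - J = -257/399 - 1*(-426) = -257*1/399 + 426 = -257/399 + 426 = 169717/399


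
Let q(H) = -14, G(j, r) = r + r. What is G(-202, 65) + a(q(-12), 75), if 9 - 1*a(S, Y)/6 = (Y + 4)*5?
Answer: -2186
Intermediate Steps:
G(j, r) = 2*r
a(S, Y) = -66 - 30*Y (a(S, Y) = 54 - 6*(Y + 4)*5 = 54 - 6*(4 + Y)*5 = 54 - 6*(20 + 5*Y) = 54 + (-120 - 30*Y) = -66 - 30*Y)
G(-202, 65) + a(q(-12), 75) = 2*65 + (-66 - 30*75) = 130 + (-66 - 2250) = 130 - 2316 = -2186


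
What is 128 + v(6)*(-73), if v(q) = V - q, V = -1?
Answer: 639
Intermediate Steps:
v(q) = -1 - q
128 + v(6)*(-73) = 128 + (-1 - 1*6)*(-73) = 128 + (-1 - 6)*(-73) = 128 - 7*(-73) = 128 + 511 = 639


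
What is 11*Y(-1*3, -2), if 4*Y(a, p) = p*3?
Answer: -33/2 ≈ -16.500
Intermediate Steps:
Y(a, p) = 3*p/4 (Y(a, p) = (p*3)/4 = (3*p)/4 = 3*p/4)
11*Y(-1*3, -2) = 11*((¾)*(-2)) = 11*(-3/2) = -33/2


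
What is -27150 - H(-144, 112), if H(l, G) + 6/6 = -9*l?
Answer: -28445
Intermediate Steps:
H(l, G) = -1 - 9*l
-27150 - H(-144, 112) = -27150 - (-1 - 9*(-144)) = -27150 - (-1 + 1296) = -27150 - 1*1295 = -27150 - 1295 = -28445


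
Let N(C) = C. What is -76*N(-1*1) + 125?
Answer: 201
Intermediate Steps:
-76*N(-1*1) + 125 = -(-76) + 125 = -76*(-1) + 125 = 76 + 125 = 201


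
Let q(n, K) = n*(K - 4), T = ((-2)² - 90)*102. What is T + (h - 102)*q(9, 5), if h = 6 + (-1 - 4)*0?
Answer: -9636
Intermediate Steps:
h = 6 (h = 6 - 5*0 = 6 + 0 = 6)
T = -8772 (T = (4 - 90)*102 = -86*102 = -8772)
q(n, K) = n*(-4 + K)
T + (h - 102)*q(9, 5) = -8772 + (6 - 102)*(9*(-4 + 5)) = -8772 - 864 = -9636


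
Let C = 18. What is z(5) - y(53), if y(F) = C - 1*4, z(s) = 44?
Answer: 30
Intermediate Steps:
y(F) = 14 (y(F) = 18 - 1*4 = 18 - 4 = 14)
z(5) - y(53) = 44 - 1*14 = 44 - 14 = 30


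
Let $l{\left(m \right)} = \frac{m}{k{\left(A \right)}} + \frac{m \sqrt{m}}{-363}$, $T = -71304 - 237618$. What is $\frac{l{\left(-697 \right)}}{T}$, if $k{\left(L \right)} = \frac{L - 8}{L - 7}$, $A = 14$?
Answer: $\frac{4879}{1853532} - \frac{697 i \sqrt{697}}{112138686} \approx 0.0026323 - 0.00016409 i$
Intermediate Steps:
$T = -308922$ ($T = -71304 - 237618 = -308922$)
$k{\left(L \right)} = \frac{-8 + L}{-7 + L}$
$l{\left(m \right)} = - \frac{m^{\frac{3}{2}}}{363} + \frac{7 m}{6}$ ($l{\left(m \right)} = \frac{m}{\frac{1}{-7 + 14} \left(-8 + 14\right)} + \frac{m \sqrt{m}}{-363} = \frac{m}{\frac{1}{7} \cdot 6} + m^{\frac{3}{2}} \left(- \frac{1}{363}\right) = \frac{m}{\frac{1}{7} \cdot 6} - \frac{m^{\frac{3}{2}}}{363} = \frac{m}{\frac{6}{7}} - \frac{m^{\frac{3}{2}}}{363} = m \frac{7}{6} - \frac{m^{\frac{3}{2}}}{363} = \frac{7 m}{6} - \frac{m^{\frac{3}{2}}}{363} = - \frac{m^{\frac{3}{2}}}{363} + \frac{7 m}{6}$)
$\frac{l{\left(-697 \right)}}{T} = \frac{- \frac{\left(-697\right)^{\frac{3}{2}}}{363} + \frac{7}{6} \left(-697\right)}{-308922} = \left(- \frac{\left(-697\right) i \sqrt{697}}{363} - \frac{4879}{6}\right) \left(- \frac{1}{308922}\right) = \left(\frac{697 i \sqrt{697}}{363} - \frac{4879}{6}\right) \left(- \frac{1}{308922}\right) = \left(- \frac{4879}{6} + \frac{697 i \sqrt{697}}{363}\right) \left(- \frac{1}{308922}\right) = \frac{4879}{1853532} - \frac{697 i \sqrt{697}}{112138686}$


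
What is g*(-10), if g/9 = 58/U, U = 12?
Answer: -435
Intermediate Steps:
g = 87/2 (g = 9*(58/12) = 9*(58*(1/12)) = 9*(29/6) = 87/2 ≈ 43.500)
g*(-10) = (87/2)*(-10) = -435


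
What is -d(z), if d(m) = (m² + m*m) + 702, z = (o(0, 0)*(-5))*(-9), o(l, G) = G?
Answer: -702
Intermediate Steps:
z = 0 (z = (0*(-5))*(-9) = 0*(-9) = 0)
d(m) = 702 + 2*m² (d(m) = (m² + m²) + 702 = 2*m² + 702 = 702 + 2*m²)
-d(z) = -(702 + 2*0²) = -(702 + 2*0) = -(702 + 0) = -1*702 = -702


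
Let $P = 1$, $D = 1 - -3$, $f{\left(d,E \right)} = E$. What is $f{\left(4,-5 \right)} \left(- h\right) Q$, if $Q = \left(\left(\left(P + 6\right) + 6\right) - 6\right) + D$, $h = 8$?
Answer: $440$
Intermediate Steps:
$D = 4$ ($D = 1 + 3 = 4$)
$Q = 11$ ($Q = \left(\left(\left(1 + 6\right) + 6\right) - 6\right) + 4 = \left(\left(7 + 6\right) - 6\right) + 4 = \left(13 - 6\right) + 4 = 7 + 4 = 11$)
$f{\left(4,-5 \right)} \left(- h\right) Q = - 5 \left(\left(-1\right) 8\right) 11 = \left(-5\right) \left(-8\right) 11 = 40 \cdot 11 = 440$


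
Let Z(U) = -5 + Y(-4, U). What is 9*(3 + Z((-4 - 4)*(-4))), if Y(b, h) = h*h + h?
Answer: 9486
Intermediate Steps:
Y(b, h) = h + h² (Y(b, h) = h² + h = h + h²)
Z(U) = -5 + U*(1 + U)
9*(3 + Z((-4 - 4)*(-4))) = 9*(3 + (-5 + ((-4 - 4)*(-4))*(1 + (-4 - 4)*(-4)))) = 9*(3 + (-5 + (-8*(-4))*(1 - 8*(-4)))) = 9*(3 + (-5 + 32*(1 + 32))) = 9*(3 + (-5 + 32*33)) = 9*(3 + (-5 + 1056)) = 9*(3 + 1051) = 9*1054 = 9486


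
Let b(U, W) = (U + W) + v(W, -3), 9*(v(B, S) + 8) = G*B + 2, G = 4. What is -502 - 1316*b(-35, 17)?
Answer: 211306/9 ≈ 23478.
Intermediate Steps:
v(B, S) = -70/9 + 4*B/9 (v(B, S) = -8 + (4*B + 2)/9 = -8 + (2 + 4*B)/9 = -8 + (2/9 + 4*B/9) = -70/9 + 4*B/9)
b(U, W) = -70/9 + U + 13*W/9 (b(U, W) = (U + W) + (-70/9 + 4*W/9) = -70/9 + U + 13*W/9)
-502 - 1316*b(-35, 17) = -502 - 1316*(-70/9 - 35 + (13/9)*17) = -502 - 1316*(-70/9 - 35 + 221/9) = -502 - 1316*(-164/9) = -502 + 215824/9 = 211306/9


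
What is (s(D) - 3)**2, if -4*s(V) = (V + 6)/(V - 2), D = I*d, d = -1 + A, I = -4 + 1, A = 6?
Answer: 45369/4624 ≈ 9.8116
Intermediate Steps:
I = -3
d = 5 (d = -1 + 6 = 5)
D = -15 (D = -3*5 = -15)
s(V) = -(6 + V)/(4*(-2 + V)) (s(V) = -(V + 6)/(4*(V - 2)) = -(6 + V)/(4*(-2 + V)))
(s(D) - 3)**2 = ((-6 - 1*(-15))/(4*(-2 - 15)) - 3)**2 = ((1/4)*(-6 + 15)/(-17) - 3)**2 = ((1/4)*(-1/17)*9 - 3)**2 = (-9/68 - 3)**2 = (-213/68)**2 = 45369/4624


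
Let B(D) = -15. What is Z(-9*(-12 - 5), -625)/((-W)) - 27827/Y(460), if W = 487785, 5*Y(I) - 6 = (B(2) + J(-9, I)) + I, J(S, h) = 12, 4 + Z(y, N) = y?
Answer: -67868034962/225844455 ≈ -300.51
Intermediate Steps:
Z(y, N) = -4 + y
Y(I) = 3/5 + I/5 (Y(I) = 6/5 + ((-15 + 12) + I)/5 = 6/5 + (-3 + I)/5 = 6/5 + (-3/5 + I/5) = 3/5 + I/5)
Z(-9*(-12 - 5), -625)/((-W)) - 27827/Y(460) = (-4 - 9*(-12 - 5))/((-1*487785)) - 27827/(3/5 + (1/5)*460) = (-4 - 9*(-17))/(-487785) - 27827/(3/5 + 92) = (-4 + 153)*(-1/487785) - 27827/463/5 = 149*(-1/487785) - 27827*5/463 = -149/487785 - 139135/463 = -67868034962/225844455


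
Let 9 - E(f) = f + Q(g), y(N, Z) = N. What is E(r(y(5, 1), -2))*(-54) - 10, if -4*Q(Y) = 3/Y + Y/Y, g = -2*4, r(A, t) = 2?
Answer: -6343/16 ≈ -396.44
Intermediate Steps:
g = -8
Q(Y) = -¼ - 3/(4*Y) (Q(Y) = -(3/Y + Y/Y)/4 = -(3/Y + 1)/4 = -(1 + 3/Y)/4 = -¼ - 3/(4*Y))
E(f) = 293/32 - f (E(f) = 9 - (f + (¼)*(-3 - 1*(-8))/(-8)) = 9 - (f + (¼)*(-⅛)*(-3 + 8)) = 9 - (f + (¼)*(-⅛)*5) = 9 - (f - 5/32) = 9 - (-5/32 + f) = 9 + (5/32 - f) = 293/32 - f)
E(r(y(5, 1), -2))*(-54) - 10 = (293/32 - 1*2)*(-54) - 10 = (293/32 - 2)*(-54) - 10 = (229/32)*(-54) - 10 = -6183/16 - 10 = -6343/16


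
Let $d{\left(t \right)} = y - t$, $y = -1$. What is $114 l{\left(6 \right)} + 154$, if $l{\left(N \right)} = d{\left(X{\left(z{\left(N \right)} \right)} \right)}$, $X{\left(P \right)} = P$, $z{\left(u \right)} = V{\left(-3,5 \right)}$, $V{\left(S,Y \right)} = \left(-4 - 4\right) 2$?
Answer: $1864$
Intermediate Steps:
$V{\left(S,Y \right)} = -16$ ($V{\left(S,Y \right)} = \left(-8\right) 2 = -16$)
$z{\left(u \right)} = -16$
$d{\left(t \right)} = -1 - t$
$l{\left(N \right)} = 15$ ($l{\left(N \right)} = -1 - -16 = -1 + 16 = 15$)
$114 l{\left(6 \right)} + 154 = 114 \cdot 15 + 154 = 1710 + 154 = 1864$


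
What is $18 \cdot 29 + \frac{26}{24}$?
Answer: $\frac{6277}{12} \approx 523.08$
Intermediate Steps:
$18 \cdot 29 + \frac{26}{24} = 522 + 26 \cdot \frac{1}{24} = 522 + \frac{13}{12} = \frac{6277}{12}$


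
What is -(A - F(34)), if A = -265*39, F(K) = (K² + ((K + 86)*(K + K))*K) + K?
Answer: 288965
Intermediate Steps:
F(K) = K + K² + 2*K²*(86 + K) (F(K) = (K² + ((86 + K)*(2*K))*K) + K = (K² + (2*K*(86 + K))*K) + K = (K² + 2*K²*(86 + K)) + K = K + K² + 2*K²*(86 + K))
A = -10335
-(A - F(34)) = -(-10335 - 34*(1 + 2*34² + 173*34)) = -(-10335 - 34*(1 + 2*1156 + 5882)) = -(-10335 - 34*(1 + 2312 + 5882)) = -(-10335 - 34*8195) = -(-10335 - 1*278630) = -(-10335 - 278630) = -1*(-288965) = 288965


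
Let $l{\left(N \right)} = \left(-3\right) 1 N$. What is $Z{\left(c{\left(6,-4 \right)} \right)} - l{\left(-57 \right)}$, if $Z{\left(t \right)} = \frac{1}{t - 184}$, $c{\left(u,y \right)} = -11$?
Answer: $- \frac{33346}{195} \approx -171.01$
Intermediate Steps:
$l{\left(N \right)} = - 3 N$
$Z{\left(t \right)} = \frac{1}{-184 + t}$
$Z{\left(c{\left(6,-4 \right)} \right)} - l{\left(-57 \right)} = \frac{1}{-184 - 11} - \left(-3\right) \left(-57\right) = \frac{1}{-195} - 171 = - \frac{1}{195} - 171 = - \frac{33346}{195}$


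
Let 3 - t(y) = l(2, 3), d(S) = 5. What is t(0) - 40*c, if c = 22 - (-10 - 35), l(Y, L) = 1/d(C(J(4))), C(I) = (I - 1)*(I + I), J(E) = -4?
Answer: -13386/5 ≈ -2677.2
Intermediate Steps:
C(I) = 2*I*(-1 + I) (C(I) = (-1 + I)*(2*I) = 2*I*(-1 + I))
l(Y, L) = 1/5
t(y) = 14/5 (t(y) = 3 - 1*1/5 = 3 - 1/5 = 14/5)
c = 67 (c = 22 - 1*(-45) = 22 + 45 = 67)
t(0) - 40*c = 14/5 - 40*67 = 14/5 - 2680 = -13386/5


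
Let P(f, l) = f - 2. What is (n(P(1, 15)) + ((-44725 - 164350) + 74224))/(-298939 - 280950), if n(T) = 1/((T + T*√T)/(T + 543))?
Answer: 135122/579889 - 271*I/579889 ≈ 0.23301 - 0.00046733*I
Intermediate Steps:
P(f, l) = -2 + f
n(T) = (543 + T)/(T + T^(3/2)) (n(T) = 1/((T + T^(3/2))/(543 + T)) = (543 + T)/(T + T^(3/2)))
(n(P(1, 15)) + ((-44725 - 164350) + 74224))/(-298939 - 280950) = ((543 + (-2 + 1))/((-2 + 1) + (-2 + 1)^(3/2)) + ((-44725 - 164350) + 74224))/(-298939 - 280950) = ((543 - 1)/(-1 + (-1)^(3/2)) + (-209075 + 74224))/(-579889) = (542/(-1 - I) - 134851)*(-1/579889) = (((-1 + I)/2)*542 - 134851)*(-1/579889) = (271*(-1 + I) - 134851)*(-1/579889) = (-134851 + 271*(-1 + I))*(-1/579889) = 134851/579889 - 271*(-1 + I)/579889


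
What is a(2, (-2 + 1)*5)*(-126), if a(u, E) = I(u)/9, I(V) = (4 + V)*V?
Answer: -168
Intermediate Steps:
I(V) = V*(4 + V)
a(u, E) = u*(4 + u)/9 (a(u, E) = (u*(4 + u))/9 = (u*(4 + u))*(⅑) = u*(4 + u)/9)
a(2, (-2 + 1)*5)*(-126) = ((⅑)*2*(4 + 2))*(-126) = ((⅑)*2*6)*(-126) = (4/3)*(-126) = -168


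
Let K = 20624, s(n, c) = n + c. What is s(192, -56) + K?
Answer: 20760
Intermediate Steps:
s(n, c) = c + n
s(192, -56) + K = (-56 + 192) + 20624 = 136 + 20624 = 20760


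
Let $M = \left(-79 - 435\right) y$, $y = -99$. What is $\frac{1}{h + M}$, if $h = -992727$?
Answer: $- \frac{1}{941841} \approx -1.0617 \cdot 10^{-6}$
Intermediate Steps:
$M = 50886$ ($M = \left(-79 - 435\right) \left(-99\right) = \left(-514\right) \left(-99\right) = 50886$)
$\frac{1}{h + M} = \frac{1}{-992727 + 50886} = \frac{1}{-941841} = - \frac{1}{941841}$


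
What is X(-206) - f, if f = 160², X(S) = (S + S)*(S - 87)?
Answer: 95116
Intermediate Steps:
X(S) = 2*S*(-87 + S) (X(S) = (2*S)*(-87 + S) = 2*S*(-87 + S))
f = 25600
X(-206) - f = 2*(-206)*(-87 - 206) - 1*25600 = 2*(-206)*(-293) - 25600 = 120716 - 25600 = 95116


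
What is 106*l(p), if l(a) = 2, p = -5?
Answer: 212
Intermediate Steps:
106*l(p) = 106*2 = 212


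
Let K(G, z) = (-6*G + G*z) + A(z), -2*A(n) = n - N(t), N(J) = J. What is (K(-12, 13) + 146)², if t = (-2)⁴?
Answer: 16129/4 ≈ 4032.3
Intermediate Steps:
t = 16
A(n) = 8 - n/2 (A(n) = -(n - 1*16)/2 = -(n - 16)/2 = -(-16 + n)/2 = 8 - n/2)
K(G, z) = 8 - 6*G - z/2 + G*z (K(G, z) = (-6*G + G*z) + (8 - z/2) = 8 - 6*G - z/2 + G*z)
(K(-12, 13) + 146)² = ((8 - 6*(-12) - ½*13 - 12*13) + 146)² = ((8 + 72 - 13/2 - 156) + 146)² = (-165/2 + 146)² = (127/2)² = 16129/4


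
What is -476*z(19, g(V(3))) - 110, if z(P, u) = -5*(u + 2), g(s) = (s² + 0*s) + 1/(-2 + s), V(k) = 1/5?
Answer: 154034/45 ≈ 3423.0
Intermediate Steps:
V(k) = ⅕
g(s) = s² + 1/(-2 + s) (g(s) = (s² + 0) + 1/(-2 + s) = s² + 1/(-2 + s))
z(P, u) = -10 - 5*u (z(P, u) = -5*(2 + u) = -10 - 5*u)
-476*z(19, g(V(3))) - 110 = -476*(-10 - 5*(1 + (⅕)³ - 2*(⅕)²)/(-2 + ⅕)) - 110 = -476*(-10 - 5*(1 + 1/125 - 2*1/25)/(-9/5)) - 110 = -476*(-10 - (-25)*(1 + 1/125 - 2/25)/9) - 110 = -476*(-10 - (-25)*116/(9*125)) - 110 = -476*(-10 - 5*(-116/225)) - 110 = -476*(-10 + 116/45) - 110 = -476*(-334/45) - 110 = 158984/45 - 110 = 154034/45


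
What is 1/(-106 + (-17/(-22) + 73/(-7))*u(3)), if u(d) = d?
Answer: -154/20785 ≈ -0.0074092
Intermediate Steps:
1/(-106 + (-17/(-22) + 73/(-7))*u(3)) = 1/(-106 + (-17/(-22) + 73/(-7))*3) = 1/(-106 + (-17*(-1/22) + 73*(-⅐))*3) = 1/(-106 + (17/22 - 73/7)*3) = 1/(-106 - 1487/154*3) = 1/(-106 - 4461/154) = 1/(-20785/154) = -154/20785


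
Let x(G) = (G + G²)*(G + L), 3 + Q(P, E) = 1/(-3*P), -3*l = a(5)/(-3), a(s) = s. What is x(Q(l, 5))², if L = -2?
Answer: 42928704/15625 ≈ 2747.4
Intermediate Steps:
l = 5/9 (l = -5/(3*(-3)) = -5*(-1)/(3*3) = -⅓*(-5/3) = 5/9 ≈ 0.55556)
Q(P, E) = -3 - 1/(3*P) (Q(P, E) = -3 + 1/(-3*P) = -3 - 1/(3*P))
x(G) = (-2 + G)*(G + G²) (x(G) = (G + G²)*(G - 2) = (G + G²)*(-2 + G) = (-2 + G)*(G + G²))
x(Q(l, 5))² = ((-3 - 1/(3*5/9))*(-2 + (-3 - 1/(3*5/9))² - (-3 - 1/(3*5/9))))² = ((-3 - ⅓*9/5)*(-2 + (-3 - ⅓*9/5)² - (-3 - ⅓*9/5)))² = ((-3 - ⅗)*(-2 + (-3 - ⅗)² - (-3 - ⅗)))² = (-18*(-2 + (-18/5)² - 1*(-18/5))/5)² = (-18*(-2 + 324/25 + 18/5)/5)² = (-18/5*364/25)² = (-6552/125)² = 42928704/15625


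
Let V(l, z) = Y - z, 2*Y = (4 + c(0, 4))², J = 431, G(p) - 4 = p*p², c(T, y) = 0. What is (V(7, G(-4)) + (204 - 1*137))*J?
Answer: 58185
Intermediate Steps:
G(p) = 4 + p³ (G(p) = 4 + p*p² = 4 + p³)
Y = 8 (Y = (4 + 0)²/2 = (½)*4² = (½)*16 = 8)
V(l, z) = 8 - z
(V(7, G(-4)) + (204 - 1*137))*J = ((8 - (4 + (-4)³)) + (204 - 1*137))*431 = ((8 - (4 - 64)) + (204 - 137))*431 = ((8 - 1*(-60)) + 67)*431 = ((8 + 60) + 67)*431 = (68 + 67)*431 = 135*431 = 58185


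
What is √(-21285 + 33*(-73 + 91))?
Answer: 33*I*√19 ≈ 143.84*I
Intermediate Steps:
√(-21285 + 33*(-73 + 91)) = √(-21285 + 33*18) = √(-21285 + 594) = √(-20691) = 33*I*√19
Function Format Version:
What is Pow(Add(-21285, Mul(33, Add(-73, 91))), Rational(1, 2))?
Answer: Mul(33, I, Pow(19, Rational(1, 2))) ≈ Mul(143.84, I)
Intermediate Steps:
Pow(Add(-21285, Mul(33, Add(-73, 91))), Rational(1, 2)) = Pow(Add(-21285, Mul(33, 18)), Rational(1, 2)) = Pow(Add(-21285, 594), Rational(1, 2)) = Pow(-20691, Rational(1, 2)) = Mul(33, I, Pow(19, Rational(1, 2)))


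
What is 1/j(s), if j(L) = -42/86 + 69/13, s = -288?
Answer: 559/2694 ≈ 0.20750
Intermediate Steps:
j(L) = 2694/559 (j(L) = -42*1/86 + 69*(1/13) = -21/43 + 69/13 = 2694/559)
1/j(s) = 1/(2694/559) = 559/2694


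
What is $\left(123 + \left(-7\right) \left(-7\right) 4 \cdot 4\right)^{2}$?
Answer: $822649$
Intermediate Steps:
$\left(123 + \left(-7\right) \left(-7\right) 4 \cdot 4\right)^{2} = \left(123 + 49 \cdot 16\right)^{2} = \left(123 + 784\right)^{2} = 907^{2} = 822649$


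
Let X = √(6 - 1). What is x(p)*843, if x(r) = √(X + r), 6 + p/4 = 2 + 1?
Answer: 843*√(-12 + √5) ≈ 2634.1*I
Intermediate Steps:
p = -12 (p = -24 + 4*(2 + 1) = -24 + 4*3 = -24 + 12 = -12)
X = √5 ≈ 2.2361
x(r) = √(r + √5) (x(r) = √(√5 + r) = √(r + √5))
x(p)*843 = √(-12 + √5)*843 = 843*√(-12 + √5)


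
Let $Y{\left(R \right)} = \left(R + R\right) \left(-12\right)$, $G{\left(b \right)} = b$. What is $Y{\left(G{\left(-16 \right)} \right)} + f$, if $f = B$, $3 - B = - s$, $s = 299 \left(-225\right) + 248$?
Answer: $-66640$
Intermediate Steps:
$s = -67027$ ($s = -67275 + 248 = -67027$)
$Y{\left(R \right)} = - 24 R$ ($Y{\left(R \right)} = 2 R \left(-12\right) = - 24 R$)
$B = -67024$ ($B = 3 - \left(-1\right) \left(-67027\right) = 3 - 67027 = -67024$)
$f = -67024$
$Y{\left(G{\left(-16 \right)} \right)} + f = \left(-24\right) \left(-16\right) - 67024 = 384 - 67024 = -66640$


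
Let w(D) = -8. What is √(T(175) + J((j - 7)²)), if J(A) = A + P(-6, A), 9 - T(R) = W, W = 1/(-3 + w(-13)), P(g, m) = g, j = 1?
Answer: √4730/11 ≈ 6.2523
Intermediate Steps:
W = -1/11 (W = 1/(-3 - 8) = 1/(-11) = -1/11 ≈ -0.090909)
T(R) = 100/11 (T(R) = 9 - 1*(-1/11) = 9 + 1/11 = 100/11)
J(A) = -6 + A (J(A) = A - 6 = -6 + A)
√(T(175) + J((j - 7)²)) = √(100/11 + (-6 + (1 - 7)²)) = √(100/11 + (-6 + (-6)²)) = √(100/11 + (-6 + 36)) = √(100/11 + 30) = √(430/11) = √4730/11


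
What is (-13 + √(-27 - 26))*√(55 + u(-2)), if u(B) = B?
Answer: -13*√53 + 53*I ≈ -94.641 + 53.0*I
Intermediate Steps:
(-13 + √(-27 - 26))*√(55 + u(-2)) = (-13 + √(-27 - 26))*√(55 - 2) = (-13 + √(-53))*√53 = (-13 + I*√53)*√53 = √53*(-13 + I*√53)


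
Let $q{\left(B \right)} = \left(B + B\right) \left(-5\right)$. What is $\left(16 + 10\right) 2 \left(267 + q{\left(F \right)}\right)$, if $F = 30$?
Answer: $-1716$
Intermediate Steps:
$q{\left(B \right)} = - 10 B$ ($q{\left(B \right)} = 2 B \left(-5\right) = - 10 B$)
$\left(16 + 10\right) 2 \left(267 + q{\left(F \right)}\right) = \left(16 + 10\right) 2 \left(267 - 300\right) = 26 \cdot 2 \left(267 - 300\right) = 52 \left(-33\right) = -1716$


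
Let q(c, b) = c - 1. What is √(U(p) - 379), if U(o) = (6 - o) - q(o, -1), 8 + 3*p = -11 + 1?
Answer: 6*I*√10 ≈ 18.974*I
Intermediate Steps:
p = -6 (p = -8/3 + (-11 + 1)/3 = -8/3 + (⅓)*(-10) = -8/3 - 10/3 = -6)
q(c, b) = -1 + c
U(o) = 7 - 2*o (U(o) = (6 - o) - (-1 + o) = (6 - o) + (1 - o) = 7 - 2*o)
√(U(p) - 379) = √((7 - 2*(-6)) - 379) = √((7 + 12) - 379) = √(19 - 379) = √(-360) = 6*I*√10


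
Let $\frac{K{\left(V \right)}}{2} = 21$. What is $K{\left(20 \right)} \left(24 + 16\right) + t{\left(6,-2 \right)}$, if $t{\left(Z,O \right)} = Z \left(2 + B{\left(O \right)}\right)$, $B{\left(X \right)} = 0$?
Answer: $1692$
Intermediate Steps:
$K{\left(V \right)} = 42$ ($K{\left(V \right)} = 2 \cdot 21 = 42$)
$t{\left(Z,O \right)} = 2 Z$ ($t{\left(Z,O \right)} = Z \left(2 + 0\right) = Z 2 = 2 Z$)
$K{\left(20 \right)} \left(24 + 16\right) + t{\left(6,-2 \right)} = 42 \left(24 + 16\right) + 2 \cdot 6 = 42 \cdot 40 + 12 = 1680 + 12 = 1692$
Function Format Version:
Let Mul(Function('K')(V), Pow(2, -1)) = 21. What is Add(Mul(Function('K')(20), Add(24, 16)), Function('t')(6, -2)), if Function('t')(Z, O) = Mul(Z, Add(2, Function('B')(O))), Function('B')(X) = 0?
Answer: 1692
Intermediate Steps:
Function('K')(V) = 42 (Function('K')(V) = Mul(2, 21) = 42)
Function('t')(Z, O) = Mul(2, Z) (Function('t')(Z, O) = Mul(Z, Add(2, 0)) = Mul(Z, 2) = Mul(2, Z))
Add(Mul(Function('K')(20), Add(24, 16)), Function('t')(6, -2)) = Add(Mul(42, Add(24, 16)), Mul(2, 6)) = Add(Mul(42, 40), 12) = Add(1680, 12) = 1692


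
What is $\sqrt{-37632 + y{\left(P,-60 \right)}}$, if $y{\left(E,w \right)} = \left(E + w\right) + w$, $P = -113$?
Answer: $i \sqrt{37865} \approx 194.59 i$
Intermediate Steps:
$y{\left(E,w \right)} = E + 2 w$
$\sqrt{-37632 + y{\left(P,-60 \right)}} = \sqrt{-37632 + \left(-113 + 2 \left(-60\right)\right)} = \sqrt{-37632 - 233} = \sqrt{-37865} = i \sqrt{37865}$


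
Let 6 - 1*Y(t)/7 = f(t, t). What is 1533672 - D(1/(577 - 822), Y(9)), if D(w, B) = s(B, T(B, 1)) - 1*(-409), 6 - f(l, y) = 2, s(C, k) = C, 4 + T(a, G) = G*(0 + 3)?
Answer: 1533249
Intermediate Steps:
T(a, G) = -4 + 3*G (T(a, G) = -4 + G*(0 + 3) = -4 + G*3 = -4 + 3*G)
f(l, y) = 4 (f(l, y) = 6 - 1*2 = 6 - 2 = 4)
Y(t) = 14 (Y(t) = 42 - 7*4 = 42 - 28 = 14)
D(w, B) = 409 + B (D(w, B) = B - 1*(-409) = B + 409 = 409 + B)
1533672 - D(1/(577 - 822), Y(9)) = 1533672 - (409 + 14) = 1533672 - 1*423 = 1533672 - 423 = 1533249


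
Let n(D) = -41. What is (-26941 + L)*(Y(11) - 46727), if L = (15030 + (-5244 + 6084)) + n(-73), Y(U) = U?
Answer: 519108192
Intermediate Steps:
L = 15829 (L = (15030 + (-5244 + 6084)) - 41 = (15030 + 840) - 41 = 15870 - 41 = 15829)
(-26941 + L)*(Y(11) - 46727) = (-26941 + 15829)*(11 - 46727) = -11112*(-46716) = 519108192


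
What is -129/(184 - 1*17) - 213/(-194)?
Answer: 10545/32398 ≈ 0.32548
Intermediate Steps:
-129/(184 - 1*17) - 213/(-194) = -129/(184 - 17) - 213*(-1/194) = -129/167 + 213/194 = 10545/32398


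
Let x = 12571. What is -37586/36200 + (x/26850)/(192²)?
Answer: -186010537961/179153510400 ≈ -1.0383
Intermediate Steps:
-37586/36200 + (x/26850)/(192²) = -37586/36200 + (12571/26850)/(192²) = -37586*1/36200 + (12571*(1/26850))/36864 = -18793/18100 + (12571/26850)*(1/36864) = -18793/18100 + 12571/989798400 = -186010537961/179153510400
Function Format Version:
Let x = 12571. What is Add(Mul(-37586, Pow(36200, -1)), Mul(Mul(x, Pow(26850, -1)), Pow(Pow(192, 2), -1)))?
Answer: Rational(-186010537961, 179153510400) ≈ -1.0383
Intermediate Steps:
Add(Mul(-37586, Pow(36200, -1)), Mul(Mul(x, Pow(26850, -1)), Pow(Pow(192, 2), -1))) = Add(Mul(-37586, Pow(36200, -1)), Mul(Mul(12571, Pow(26850, -1)), Pow(Pow(192, 2), -1))) = Add(Mul(-37586, Rational(1, 36200)), Mul(Mul(12571, Rational(1, 26850)), Pow(36864, -1))) = Add(Rational(-18793, 18100), Mul(Rational(12571, 26850), Rational(1, 36864))) = Add(Rational(-18793, 18100), Rational(12571, 989798400)) = Rational(-186010537961, 179153510400)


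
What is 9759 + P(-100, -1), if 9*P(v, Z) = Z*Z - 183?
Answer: 87649/9 ≈ 9738.8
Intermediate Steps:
P(v, Z) = -61/3 + Z²/9 (P(v, Z) = (Z*Z - 183)/9 = (Z² - 183)/9 = (-183 + Z²)/9 = -61/3 + Z²/9)
9759 + P(-100, -1) = 9759 + (-61/3 + (⅑)*(-1)²) = 9759 + (-61/3 + (⅑)*1) = 9759 + (-61/3 + ⅑) = 9759 - 182/9 = 87649/9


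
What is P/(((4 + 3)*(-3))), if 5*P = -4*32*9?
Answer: 384/35 ≈ 10.971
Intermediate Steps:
P = -1152/5 (P = (-4*32*9)/5 = (-128*9)/5 = (1/5)*(-1152) = -1152/5 ≈ -230.40)
P/(((4 + 3)*(-3))) = -1152*(-1/(3*(4 + 3)))/5 = -1152/(5*(7*(-3))) = -1152/5/(-21) = -1152/5*(-1/21) = 384/35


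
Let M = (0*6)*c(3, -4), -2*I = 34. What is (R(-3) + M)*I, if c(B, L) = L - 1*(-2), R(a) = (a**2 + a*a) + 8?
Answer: -442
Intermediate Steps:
I = -17 (I = -1/2*34 = -17)
R(a) = 8 + 2*a**2 (R(a) = (a**2 + a**2) + 8 = 2*a**2 + 8 = 8 + 2*a**2)
c(B, L) = 2 + L (c(B, L) = L + 2 = 2 + L)
M = 0 (M = (0*6)*(2 - 4) = 0*(-2) = 0)
(R(-3) + M)*I = ((8 + 2*(-3)**2) + 0)*(-17) = ((8 + 2*9) + 0)*(-17) = ((8 + 18) + 0)*(-17) = (26 + 0)*(-17) = 26*(-17) = -442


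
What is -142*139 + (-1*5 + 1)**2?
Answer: -19722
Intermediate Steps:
-142*139 + (-1*5 + 1)**2 = -19738 + (-5 + 1)**2 = -19738 + (-4)**2 = -19738 + 16 = -19722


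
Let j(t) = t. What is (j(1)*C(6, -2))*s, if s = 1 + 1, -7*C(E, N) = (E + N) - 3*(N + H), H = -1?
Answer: -26/7 ≈ -3.7143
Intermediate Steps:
C(E, N) = -3/7 - E/7 + 2*N/7 (C(E, N) = -((E + N) - 3*(N - 1))/7 = -((E + N) - 3*(-1 + N))/7 = -((E + N) + (3 - 3*N))/7 = -(3 + E - 2*N)/7 = -3/7 - E/7 + 2*N/7)
s = 2
(j(1)*C(6, -2))*s = (1*(-3/7 - 1/7*6 + (2/7)*(-2)))*2 = (1*(-3/7 - 6/7 - 4/7))*2 = (1*(-13/7))*2 = -13/7*2 = -26/7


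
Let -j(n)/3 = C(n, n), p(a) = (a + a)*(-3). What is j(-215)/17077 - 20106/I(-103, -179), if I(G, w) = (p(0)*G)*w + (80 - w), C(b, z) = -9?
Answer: -343343169/4422943 ≈ -77.628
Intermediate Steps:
p(a) = -6*a (p(a) = (2*a)*(-3) = -6*a)
j(n) = 27 (j(n) = -3*(-9) = 27)
I(G, w) = 80 - w (I(G, w) = ((-6*0)*G)*w + (80 - w) = (0*G)*w + (80 - w) = 0*w + (80 - w) = 0 + (80 - w) = 80 - w)
j(-215)/17077 - 20106/I(-103, -179) = 27/17077 - 20106/(80 - 1*(-179)) = 27*(1/17077) - 20106/(80 + 179) = 27/17077 - 20106/259 = -343343169/4422943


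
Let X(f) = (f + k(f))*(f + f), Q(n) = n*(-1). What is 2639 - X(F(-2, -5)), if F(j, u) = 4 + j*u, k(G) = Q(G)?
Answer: 2639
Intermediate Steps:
Q(n) = -n
k(G) = -G
X(f) = 0 (X(f) = (f - f)*(f + f) = 0*(2*f) = 0)
2639 - X(F(-2, -5)) = 2639 - 1*0 = 2639 + 0 = 2639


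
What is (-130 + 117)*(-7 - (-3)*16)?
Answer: -533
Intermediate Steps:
(-130 + 117)*(-7 - (-3)*16) = -13*(-7 - 1*(-48)) = -13*(-7 + 48) = -13*41 = -533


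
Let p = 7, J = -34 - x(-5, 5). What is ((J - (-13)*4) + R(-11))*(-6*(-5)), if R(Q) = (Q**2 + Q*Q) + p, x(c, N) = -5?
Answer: 8160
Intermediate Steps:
J = -29 (J = -34 - 1*(-5) = -34 + 5 = -29)
R(Q) = 7 + 2*Q**2 (R(Q) = (Q**2 + Q*Q) + 7 = (Q**2 + Q**2) + 7 = 2*Q**2 + 7 = 7 + 2*Q**2)
((J - (-13)*4) + R(-11))*(-6*(-5)) = ((-29 - (-13)*4) + (7 + 2*(-11)**2))*(-6*(-5)) = ((-29 - 1*(-52)) + (7 + 2*121))*30 = ((-29 + 52) + (7 + 242))*30 = (23 + 249)*30 = 272*30 = 8160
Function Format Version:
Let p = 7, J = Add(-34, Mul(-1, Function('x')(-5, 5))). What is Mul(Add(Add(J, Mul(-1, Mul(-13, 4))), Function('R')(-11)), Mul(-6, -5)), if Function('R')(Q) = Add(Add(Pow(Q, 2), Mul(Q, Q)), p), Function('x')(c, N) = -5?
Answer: 8160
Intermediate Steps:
J = -29 (J = Add(-34, Mul(-1, -5)) = Add(-34, 5) = -29)
Function('R')(Q) = Add(7, Mul(2, Pow(Q, 2))) (Function('R')(Q) = Add(Add(Pow(Q, 2), Mul(Q, Q)), 7) = Add(Add(Pow(Q, 2), Pow(Q, 2)), 7) = Add(Mul(2, Pow(Q, 2)), 7) = Add(7, Mul(2, Pow(Q, 2))))
Mul(Add(Add(J, Mul(-1, Mul(-13, 4))), Function('R')(-11)), Mul(-6, -5)) = Mul(Add(Add(-29, Mul(-1, Mul(-13, 4))), Add(7, Mul(2, Pow(-11, 2)))), Mul(-6, -5)) = Mul(Add(Add(-29, Mul(-1, -52)), Add(7, Mul(2, 121))), 30) = Mul(Add(Add(-29, 52), Add(7, 242)), 30) = Mul(Add(23, 249), 30) = Mul(272, 30) = 8160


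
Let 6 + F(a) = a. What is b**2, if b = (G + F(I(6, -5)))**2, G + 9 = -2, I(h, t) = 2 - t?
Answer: 10000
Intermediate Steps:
G = -11 (G = -9 - 2 = -11)
F(a) = -6 + a
b = 100 (b = (-11 + (-6 + (2 - 1*(-5))))**2 = (-11 + (-6 + (2 + 5)))**2 = (-11 + (-6 + 7))**2 = (-11 + 1)**2 = (-10)**2 = 100)
b**2 = 100**2 = 10000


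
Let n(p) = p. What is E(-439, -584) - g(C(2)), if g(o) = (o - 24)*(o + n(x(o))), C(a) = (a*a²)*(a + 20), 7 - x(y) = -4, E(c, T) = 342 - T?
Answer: -27498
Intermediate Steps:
x(y) = 11 (x(y) = 7 - 1*(-4) = 7 + 4 = 11)
C(a) = a³*(20 + a)
g(o) = (-24 + o)*(11 + o) (g(o) = (o - 24)*(o + 11) = (-24 + o)*(11 + o))
E(-439, -584) - g(C(2)) = (342 - 1*(-584)) - (-264 + (2³*(20 + 2))² - 13*2³*(20 + 2)) = (342 + 584) - (-264 + (8*22)² - 104*22) = 926 - (-264 + 176² - 13*176) = 926 - (-264 + 30976 - 2288) = 926 - 1*28424 = 926 - 28424 = -27498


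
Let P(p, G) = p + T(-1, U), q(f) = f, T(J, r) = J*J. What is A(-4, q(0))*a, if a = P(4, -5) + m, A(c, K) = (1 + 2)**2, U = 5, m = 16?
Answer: 189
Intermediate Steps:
T(J, r) = J**2
P(p, G) = 1 + p (P(p, G) = p + (-1)**2 = p + 1 = 1 + p)
A(c, K) = 9 (A(c, K) = 3**2 = 9)
a = 21 (a = (1 + 4) + 16 = 5 + 16 = 21)
A(-4, q(0))*a = 9*21 = 189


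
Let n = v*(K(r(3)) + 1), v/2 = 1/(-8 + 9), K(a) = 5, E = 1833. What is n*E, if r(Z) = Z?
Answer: 21996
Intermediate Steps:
v = 2 (v = 2/(-8 + 9) = 2/1 = 2*1 = 2)
n = 12 (n = 2*(5 + 1) = 2*6 = 12)
n*E = 12*1833 = 21996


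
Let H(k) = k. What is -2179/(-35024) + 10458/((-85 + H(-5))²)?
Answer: 10664747/7880400 ≈ 1.3533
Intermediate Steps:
-2179/(-35024) + 10458/((-85 + H(-5))²) = -2179/(-35024) + 10458/((-85 - 5)²) = -2179*(-1/35024) + 10458/((-90)²) = 2179/35024 + 10458/8100 = 2179/35024 + 10458*(1/8100) = 2179/35024 + 581/450 = 10664747/7880400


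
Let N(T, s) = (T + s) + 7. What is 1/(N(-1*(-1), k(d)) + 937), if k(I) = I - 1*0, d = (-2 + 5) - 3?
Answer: 1/945 ≈ 0.0010582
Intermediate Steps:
d = 0 (d = 3 - 3 = 0)
k(I) = I (k(I) = I + 0 = I)
N(T, s) = 7 + T + s
1/(N(-1*(-1), k(d)) + 937) = 1/((7 - 1*(-1) + 0) + 937) = 1/((7 + 1 + 0) + 937) = 1/(8 + 937) = 1/945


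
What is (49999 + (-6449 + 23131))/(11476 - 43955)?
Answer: -66681/32479 ≈ -2.0531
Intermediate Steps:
(49999 + (-6449 + 23131))/(11476 - 43955) = (49999 + 16682)/(-32479) = 66681*(-1/32479) = -66681/32479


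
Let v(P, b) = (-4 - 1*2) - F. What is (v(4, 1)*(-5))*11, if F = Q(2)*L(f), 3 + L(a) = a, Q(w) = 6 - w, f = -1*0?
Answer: -330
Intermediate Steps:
f = 0
L(a) = -3 + a
F = -12 (F = (6 - 1*2)*(-3 + 0) = (6 - 2)*(-3) = 4*(-3) = -12)
v(P, b) = 6 (v(P, b) = (-4 - 1*2) - 1*(-12) = (-4 - 2) + 12 = -6 + 12 = 6)
(v(4, 1)*(-5))*11 = (6*(-5))*11 = -30*11 = -330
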